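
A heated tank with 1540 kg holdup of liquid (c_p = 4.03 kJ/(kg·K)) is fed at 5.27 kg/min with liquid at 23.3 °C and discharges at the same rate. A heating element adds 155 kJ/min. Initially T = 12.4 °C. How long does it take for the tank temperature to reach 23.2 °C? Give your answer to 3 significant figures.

M c_p dT/dt = ṁ c_p (T_in − T) + Q̇.
τ = M/ṁ = 292.22 min; T_ss = T_in + Q̇/(ṁ c_p) = 30.598 °C.
T(t) = T_ss + (T₀ − T_ss) e^(−t/τ). Set T = 23.2:
e^(−t/τ) = (23.2 − 30.598)/(12.4 − 30.598) = 0.40653
t = −292.22 · ln(0.40653) = 263.02 min.

263 min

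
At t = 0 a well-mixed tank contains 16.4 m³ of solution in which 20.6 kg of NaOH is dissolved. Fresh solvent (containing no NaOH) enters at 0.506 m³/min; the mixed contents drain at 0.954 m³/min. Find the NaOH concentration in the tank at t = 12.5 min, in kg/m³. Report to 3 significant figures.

0.784 kg/m³

Let m(t) be the amount of NaOH. Volume: V(t) = V₀ + (Q_in − Q_out) t = 16.4 − 0.44800 t; V(12.5) = 10.800 m³.
Species balance (pure solvent in): dm/dt = −Q_out · m/V(t).
Separate: dm/m = −Q_out dt/V(t) ⇒ ln(m/m₀) = −(Q_out/(Q_in−Q_out)) ln(V/V₀).
m = m₀ (V₀/V)^(Q_out/(Q_in−Q_out)) = 20.6 × (16.4/10.800)^(-2.1295) = 8.4633 kg.
C = m/V = 8.4633/10.800 = 0.78364 kg/m³.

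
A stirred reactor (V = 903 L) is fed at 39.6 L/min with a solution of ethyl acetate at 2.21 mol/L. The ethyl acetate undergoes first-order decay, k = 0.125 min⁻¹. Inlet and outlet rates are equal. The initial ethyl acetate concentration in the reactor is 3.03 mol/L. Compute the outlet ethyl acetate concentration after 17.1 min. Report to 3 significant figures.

0.711 mol/L

Accumulation = in − out − consumed: V dC/dt = Q C_in − Q C − k V C.
dC/dt = (Q/V) C_in − (Q/V + k) C; effective rate a = Q/V + k = 0.043854 + 0.125 = 0.16885 min⁻¹.
C_ss = Q C_in/(Q + kV) = 0.57397 mol/L; C(t) = C_ss + (C₀ − C_ss) e^(−a t).
C(17.1) = 0.57397 + (2.4560)·e^(−0.16885·17.1) = 0.57397 + (2.4560)·0.055721 = 0.71082 mol/L.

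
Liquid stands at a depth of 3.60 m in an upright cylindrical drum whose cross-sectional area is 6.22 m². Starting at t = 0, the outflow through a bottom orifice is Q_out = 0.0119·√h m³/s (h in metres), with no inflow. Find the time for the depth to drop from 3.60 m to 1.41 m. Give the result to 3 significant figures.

Volume balance on the tank: A dh/dt = −0.0119 √h.
Separate and integrate: 2(√h − √h₀) = −(0.0119/A) t.
t = 2A(√h₀ − √h)/0.0119 = 2·6.22·(√3.60 − √1.41)/0.0119
  = 12.440 × (1.8974 − 1.1874) / 0.0119 = 742.15 s.

742 s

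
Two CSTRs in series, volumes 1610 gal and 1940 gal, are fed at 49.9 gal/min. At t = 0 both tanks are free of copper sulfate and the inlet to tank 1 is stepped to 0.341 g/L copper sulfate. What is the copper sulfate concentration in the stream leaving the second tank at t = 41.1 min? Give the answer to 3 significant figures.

Each tank obeys Vᵢ dCᵢ/dt = Q(Cᵢ₋₁ − Cᵢ), so τᵢ = Vᵢ/Q.
τ₁ = 1610/49.9 = 32.265 min; τ₂ = 1940/49.9 = 38.878 min.
Tank 1: C₁ = C_in(1 − e^(−t/τ₁)). Tank 2 (τ₁ ≠ τ₂): C₂ = C_in[1 − (τ₁ e^(−t/τ₁) − τ₂ e^(−t/τ₂))/(τ₁ − τ₂)].
At t = 41.1: e^(−t/τ₁) = 0.27975, e^(−t/τ₂) = 0.34744.
C₂ = 0.341·[1 − (32.265·0.27975 − 38.878·0.34744)/(-6.6132)] = 0.341·0.32233 = 0.10991 g/L.

0.110 g/L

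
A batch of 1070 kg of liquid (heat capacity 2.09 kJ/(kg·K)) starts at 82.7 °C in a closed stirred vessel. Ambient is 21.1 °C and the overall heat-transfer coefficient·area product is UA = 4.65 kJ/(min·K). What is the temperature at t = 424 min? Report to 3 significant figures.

Lumped-capacitance energy balance: M c_p dT/dt = UA(T_amb − T).
dT/dt = (T_ss − T)/τ with T_ss = T_amb = 21.100 °C, τ = M c_p/UA = 1070·2.09/4.65 = 480.92 min.
This is linear first-order; T(t) = T_ss + (T₀ − T_ss) e^(−t/τ).
T(424) = 21.100 + (61.600)·0.41411 = 46.609 °C.

46.6 °C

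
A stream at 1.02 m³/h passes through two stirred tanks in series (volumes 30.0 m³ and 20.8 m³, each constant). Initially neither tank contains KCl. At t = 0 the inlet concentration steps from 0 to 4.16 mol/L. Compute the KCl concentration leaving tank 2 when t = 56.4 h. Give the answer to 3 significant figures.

2.76 mol/L

Species balance on tank i: dCᵢ/dt = (Cᵢ₋₁ − Cᵢ)/τᵢ with τᵢ = Vᵢ/Q.
τ₁ = 30.0/1.02 = 29.412 h; τ₂ = 20.8/1.02 = 20.392 h.
Solving the cascade with C₁(0)=C₂(0)=0 gives C₂(t) = C_in[1 − (τ₁ e^(−t/τ₁) − τ₂ e^(−t/τ₂))/(τ₁ − τ₂)].
At t = 56.4: e^(−t/τ₁) = 0.14696, e^(−t/τ₂) = 0.062928.
C₂ = 4.16·[1 − (29.412·0.14696 − 20.392·0.062928)/(9.0196)] = 4.16·0.66306 = 2.7583 mol/L.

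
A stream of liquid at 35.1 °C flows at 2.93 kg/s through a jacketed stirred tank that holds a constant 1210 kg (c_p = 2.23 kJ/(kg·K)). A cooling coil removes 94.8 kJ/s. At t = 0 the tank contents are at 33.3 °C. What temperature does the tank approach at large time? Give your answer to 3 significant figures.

Heat balance on the well-mixed liquid: M c_p dT/dt = ṁ c_p (T_in − T) − 94.8.
At steady state dT/dt = 0 ⇒ T_ss = T_in − Q̇/(ṁ c_p) = 35.1 − 94.8/(2.93·2.23) = 20.591 °C.

20.6 °C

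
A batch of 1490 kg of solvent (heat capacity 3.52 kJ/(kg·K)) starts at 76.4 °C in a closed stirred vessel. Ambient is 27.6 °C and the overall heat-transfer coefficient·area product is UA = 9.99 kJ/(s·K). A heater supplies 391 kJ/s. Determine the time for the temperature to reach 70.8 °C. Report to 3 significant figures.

455 s

M c_p dT/dt = −UA(T − T_amb) + Q̇.
τ = M c_p/UA = 525.01 s; T_ss = T_amb + Q̇/UA = 27.6 + 391/9.99 = 66.739 °C.
T(t) = T_ss + (T₀ − T_ss)e^(−t/τ); set T = 70.8:
t = −τ ln[(T − T_ss)/(T₀ − T_ss)] = −525.01 · ln(0.42034) = 455.02 s.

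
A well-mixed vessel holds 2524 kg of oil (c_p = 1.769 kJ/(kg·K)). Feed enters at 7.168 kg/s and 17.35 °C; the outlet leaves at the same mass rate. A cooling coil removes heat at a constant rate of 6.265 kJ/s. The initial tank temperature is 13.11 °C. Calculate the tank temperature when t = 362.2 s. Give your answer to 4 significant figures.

15.52 °C

Energy balance: M c_p dT/dt = ṁ c_p (T_in − T) − 6.265.
τ = M/ṁ = 352.121 s; T_ss = T_in − Q̇/(ṁ c_p) = 17.35 − 6.265/(7.168·1.769) = 16.8559 °C.
This is linear first-order; T(t) = T_ss + (T₀ − T_ss) e^(−t/τ).
T(362.2) = 16.8559 + (-3.74592)·e^(−362.2/352.121) = 16.8559 + (-3.74592)·0.357498 = 15.5168 °C.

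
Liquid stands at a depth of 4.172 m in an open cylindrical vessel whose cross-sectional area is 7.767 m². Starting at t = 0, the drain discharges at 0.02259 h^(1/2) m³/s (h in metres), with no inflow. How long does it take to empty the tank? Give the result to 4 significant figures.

With no inflow, A dh/dt = −0.02259 √h.
This is separable: 2 d(√h)/dt = −0.02259/A, so √h = √h₀ − (0.02259/(2A)) t.
Tank is empty when √h = 0: t_empty = 2A√h₀/0.02259.
t_empty = 2·7.767·√4.172/0.02259 = 15.5340·2.04255/0.02259 = 1404.56 s.

1405 s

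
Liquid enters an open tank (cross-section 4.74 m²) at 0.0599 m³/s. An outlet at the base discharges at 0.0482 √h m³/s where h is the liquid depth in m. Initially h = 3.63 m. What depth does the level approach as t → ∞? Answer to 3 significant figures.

A dh/dt = Q_in − 0.0482 √h. Steady state requires inflow = outflow:
Q_in = 0.0482 √h_ss ⇒ √h_ss = 0.0599/0.0482 = 1.2427.
h_ss = 1.2427² = 1.5444 m. (Since h₀ = 3.63 m > h_ss, the level will fall toward this value.)

1.54 m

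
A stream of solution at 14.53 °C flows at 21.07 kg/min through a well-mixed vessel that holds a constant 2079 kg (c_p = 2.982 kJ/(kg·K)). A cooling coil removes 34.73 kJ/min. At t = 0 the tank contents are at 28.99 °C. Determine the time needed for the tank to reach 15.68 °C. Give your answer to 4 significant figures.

214.8 min

M c_p dT/dt = ṁ c_p (T_in − T) − Q̇.
τ = M/ṁ = 98.6711 min; T_ss = T_in − Q̇/(ṁ c_p) = 13.9772 °C.
T(t) = T_ss + (T₀ − T_ss) e^(−t/τ). Set T = 15.68:
e^(−t/τ) = (15.68 − 13.9772)/(28.99 − 13.9772) = 0.113421
t = −98.6711 · ln(0.113421) = 214.773 min.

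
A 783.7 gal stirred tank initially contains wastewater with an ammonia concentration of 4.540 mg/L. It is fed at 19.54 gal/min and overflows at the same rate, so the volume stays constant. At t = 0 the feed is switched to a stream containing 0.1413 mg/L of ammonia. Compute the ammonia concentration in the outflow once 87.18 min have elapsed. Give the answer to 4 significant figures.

Mass balance on the solute (V constant): V dC/dt = Q(C_in − C).
Time constant τ = V/Q = 783.7/19.54 = 40.1075 min.
Solution: C(t) = C_in + (C₀ − C_in) e^(−t/τ).
C(87.18) = 0.1413 + (4.540 − 0.1413)·e^(−87.18/40.1075) = 0.1413 + (4.39870)·0.113761 = 0.641698 mg/L.

0.6417 mg/L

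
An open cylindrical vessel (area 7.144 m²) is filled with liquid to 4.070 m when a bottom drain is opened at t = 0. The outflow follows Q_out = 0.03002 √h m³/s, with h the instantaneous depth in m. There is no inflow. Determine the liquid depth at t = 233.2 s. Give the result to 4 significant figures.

2.333 m

A dh/dt = −Q_out = −0.03002 √h.
Separate and integrate: 2(√h − √h₀) = −(0.03002/A) t.
√h = √4.070 − 0.03002·233.2/(2·7.144) = 2.01742 − 0.489968 = 1.52746.
h = 1.52746² = 2.33312 m.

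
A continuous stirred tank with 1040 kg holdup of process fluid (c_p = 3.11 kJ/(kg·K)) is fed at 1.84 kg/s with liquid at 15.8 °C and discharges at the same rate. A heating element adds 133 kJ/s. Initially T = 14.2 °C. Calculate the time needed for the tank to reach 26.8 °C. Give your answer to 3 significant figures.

400 s

M c_p dT/dt = ṁ c_p (T_in − T) + Q̇.
τ = M/ṁ = 565.22 s; T_ss = T_in + Q̇/(ṁ c_p) = 39.042 °C.
T(t) = T_ss + (T₀ − T_ss) e^(−t/τ). Set T = 26.8:
e^(−t/τ) = (26.8 − 39.042)/(14.2 − 39.042) = 0.49279
t = −565.22 · ln(0.49279) = 399.98 s.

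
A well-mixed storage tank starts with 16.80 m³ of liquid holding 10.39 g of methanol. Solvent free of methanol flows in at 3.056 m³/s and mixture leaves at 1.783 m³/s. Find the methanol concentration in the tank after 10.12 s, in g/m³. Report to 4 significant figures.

Let m(t) be the amount of methanol. Volume: V(t) = V₀ + (Q_in − Q_out) t = 16.80 + 1.27300 t; V(10.12) = 29.6828 m³.
Solute balance: dm/dt = 0 − Q_out C = −Q_out m/V(t).
dm/m = −Q_out dt/(V₀ + 1.27300 t); integrating gives ln(m/m₀) = −(Q_out/(Q_in−Q_out)) ln(V/V₀).
m = m₀ (V₀/V)^(Q_out/(Q_in−Q_out)) = 10.39 × (16.80/29.6828)^(1.40063) = 4.68152 g.
C = m/V = 4.68152/29.6828 = 0.157719 g/m³.

0.1577 g/m³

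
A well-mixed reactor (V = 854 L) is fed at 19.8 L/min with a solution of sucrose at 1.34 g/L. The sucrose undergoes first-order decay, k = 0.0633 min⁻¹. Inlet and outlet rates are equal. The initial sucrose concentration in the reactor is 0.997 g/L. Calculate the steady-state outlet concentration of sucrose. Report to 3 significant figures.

Species balance: V dC/dt = Q C_in − Q C − k V C.
Steady state (dC/dt = 0): C_ss = Q C_in/(Q + kV) = C_in/(1 + kV/Q).
C_ss = 19.8·1.34/(19.8 + 0.0633·854) = 26.532/73.858 = 0.35923 g/L.

0.359 g/L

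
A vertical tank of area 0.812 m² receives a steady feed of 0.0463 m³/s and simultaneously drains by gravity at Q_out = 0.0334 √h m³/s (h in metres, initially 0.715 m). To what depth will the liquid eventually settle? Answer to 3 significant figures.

Volume balance on the tank: A dh/dt = Q_in − 0.0334 √h. At steady state dh/dt = 0:
Q_in = 0.0334 √h_ss ⇒ √h_ss = 0.0463/0.0334 = 1.3862.
h_ss = 1.3862² = 1.9216 m. (Since h₀ = 0.715 m < h_ss, the level will rise toward this value.)

1.92 m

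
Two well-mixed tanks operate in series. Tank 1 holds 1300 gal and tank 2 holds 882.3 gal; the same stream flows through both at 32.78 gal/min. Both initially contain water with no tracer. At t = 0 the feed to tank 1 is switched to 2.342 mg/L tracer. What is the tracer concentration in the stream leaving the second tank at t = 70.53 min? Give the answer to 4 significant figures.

1.471 mg/L

Species balance on tank i: dCᵢ/dt = (Cᵢ₋₁ − Cᵢ)/τᵢ with τᵢ = Vᵢ/Q.
τ₁ = 1300/32.78 = 39.6583 min; τ₂ = 882.3/32.78 = 26.9158 min.
Solving the cascade with C₁(0)=C₂(0)=0 gives C₂(t) = C_in[1 − (τ₁ e^(−t/τ₁) − τ₂ e^(−t/τ₂))/(τ₁ − τ₂)].
At t = 70.53: e^(−t/τ₁) = 0.168901, e^(−t/τ₂) = 0.0727742.
C₂ = 2.342·[1 − (39.6583·0.168901 − 26.9158·0.0727742)/(12.7425)] = 2.342·0.628051 = 1.47090 mg/L.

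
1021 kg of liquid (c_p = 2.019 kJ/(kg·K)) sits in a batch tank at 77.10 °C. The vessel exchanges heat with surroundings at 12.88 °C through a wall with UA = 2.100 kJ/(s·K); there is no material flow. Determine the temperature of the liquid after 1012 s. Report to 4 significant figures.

Heat balance on the well-mixed liquid: M c_p dT/dt = −UA(T − T_amb).
dT/dt = (T_ss − T)/τ with T_ss = T_amb = 12.8800 °C, τ = M c_p/UA = 1021·2.019/2.100 = 981.619 s.
This is linear first-order; T(t) = T_ss + (T₀ − T_ss) e^(−t/τ).
T(1012) = 12.8800 + (64.2200)·0.356668 = 35.7852 °C.

35.79 °C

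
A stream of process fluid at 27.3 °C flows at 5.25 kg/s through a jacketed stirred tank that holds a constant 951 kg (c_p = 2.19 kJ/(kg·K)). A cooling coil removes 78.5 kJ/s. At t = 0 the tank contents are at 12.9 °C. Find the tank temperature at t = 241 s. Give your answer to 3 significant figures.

18.5 °C

M c_p dT/dt = ṁ c_p (T_in − T) − Q̇.
τ = M/ṁ = 181.14 s; T_ss = T_in − Q̇/(ṁ c_p) = 27.3 − 78.5/(5.25·2.19) = 20.472 °C.
Integrating: T(t) = T_ss + (T₀ − T_ss) e^(−t/τ).
T(241) = 20.472 + (-7.5724)·e^(−241/181.14) = 20.472 + (-7.5724)·0.26436 = 18.471 °C.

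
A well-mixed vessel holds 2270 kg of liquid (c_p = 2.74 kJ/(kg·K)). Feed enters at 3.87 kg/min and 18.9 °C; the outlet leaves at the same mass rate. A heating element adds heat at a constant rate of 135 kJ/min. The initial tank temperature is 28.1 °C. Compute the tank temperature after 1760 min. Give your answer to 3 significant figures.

First-law balance (no shaft work): M c_p dT/dt = ṁ c_p (T_in − T) + 135.
τ = M/ṁ = 586.56 min; T_ss = T_in + Q̇/(ṁ c_p) = 18.9 + 135/(3.87·2.74) = 31.631 °C.
T approaches T_ss exponentially: T(t) = T_ss + (T₀ − T_ss) e^(−t/τ).
T(1760) = 31.631 + (-3.5313)·e^(−1760/586.56) = 31.631 + (-3.5313)·0.049761 = 31.456 °C.

31.5 °C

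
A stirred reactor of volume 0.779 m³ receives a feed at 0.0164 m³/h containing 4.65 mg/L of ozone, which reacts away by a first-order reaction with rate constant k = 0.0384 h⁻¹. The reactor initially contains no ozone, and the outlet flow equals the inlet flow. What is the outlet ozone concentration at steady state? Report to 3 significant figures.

1.65 mg/L

Accumulation = in − out − consumed: V dC/dt = Q C_in − Q C − k V C.
Steady state (dC/dt = 0): C_ss = Q C_in/(Q + kV) = C_in/(1 + kV/Q).
C_ss = 0.0164·4.65/(0.0164 + 0.0384·0.779) = 0.076260/0.046314 = 1.6466 mg/L.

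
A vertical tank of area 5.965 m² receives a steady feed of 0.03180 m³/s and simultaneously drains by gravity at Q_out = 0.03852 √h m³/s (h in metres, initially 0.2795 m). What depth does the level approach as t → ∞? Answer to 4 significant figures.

0.6815 m

A dh/dt = Q_in − 0.03852 √h. Steady state requires inflow = outflow:
Q_in = 0.03852 √h_ss ⇒ √h_ss = 0.03180/0.03852 = 0.825545.
h_ss = 0.825545² = 0.681525 m. (Since h₀ = 0.2795 m < h_ss, the level will rise toward this value.)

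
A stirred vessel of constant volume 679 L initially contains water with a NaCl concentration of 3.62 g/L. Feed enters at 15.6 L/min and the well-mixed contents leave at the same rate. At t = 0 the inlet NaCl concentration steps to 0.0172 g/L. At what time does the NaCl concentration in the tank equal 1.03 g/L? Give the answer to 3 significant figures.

Species balance: V dC/dt = Q(C_in − C) ⇒ τ = V/Q = 43.526 min.
C(t) = C_in + (C₀ − C_in) e^(−t/τ). Set C = 1.03 and solve for t:
e^(−t/τ) = (C − C_in)/(C₀ − C_in) = (1.03 − 0.0172)/(3.62 − 0.0172) = 0.28111
t = −τ ln(…) = 43.526 × 1.2690 = 55.234 min.

55.2 min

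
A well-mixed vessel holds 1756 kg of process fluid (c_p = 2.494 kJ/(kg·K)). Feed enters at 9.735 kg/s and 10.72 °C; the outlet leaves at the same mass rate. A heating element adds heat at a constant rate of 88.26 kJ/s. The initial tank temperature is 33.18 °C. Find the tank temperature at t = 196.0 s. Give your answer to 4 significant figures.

Unsteady energy balance on the tank contents: M c_p dT/dt = ṁ c_p (T_in − T) + 88.26.
Rearrange: dT/dt = (T_ss − T)/τ with τ = M/ṁ = 180.380 s and T_ss = T_in + Q̇/(ṁ c_p) = 14.3552 °C.
T approaches T_ss exponentially: T(t) = T_ss + (T₀ − T_ss) e^(−t/τ).
T(196.0) = 14.3552 + (18.8248)·e^(−196.0/180.380) = 14.3552 + (18.8248)·0.337363 = 20.7060 °C.

20.71 °C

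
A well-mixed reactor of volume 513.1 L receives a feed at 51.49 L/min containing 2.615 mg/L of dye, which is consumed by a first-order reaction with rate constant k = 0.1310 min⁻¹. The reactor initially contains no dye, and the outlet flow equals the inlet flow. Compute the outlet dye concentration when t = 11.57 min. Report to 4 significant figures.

V dC/dt = Q(C_in − C) − k V C.
This is linear with rate a = Q/V + k = 0.231351 min⁻¹.
C_ss = Q C_in/(Q + kV) = 1.13428 mg/L; C(t) = C_ss + (C₀ − C_ss) e^(−a t).
C(11.57) = 1.13428 + (-1.13428)·e^(−0.231351·11.57) = 1.13428 + (-1.13428)·0.0687878 = 1.05626 mg/L.

1.056 mg/L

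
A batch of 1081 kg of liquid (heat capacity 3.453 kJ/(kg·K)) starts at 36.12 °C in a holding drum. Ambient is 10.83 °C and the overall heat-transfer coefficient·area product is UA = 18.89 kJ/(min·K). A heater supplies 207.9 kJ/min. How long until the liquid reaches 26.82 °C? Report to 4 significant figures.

208.1 min

Lumped-capacitance energy balance: M c_p dT/dt = UA(T_amb − T) + Q̇.
τ = M c_p/UA = 197.602 min; T_ss = T_amb + Q̇/UA = 10.83 + 207.9/18.89 = 21.8358 °C.
T(t) = T_ss + (T₀ − T_ss)e^(−t/τ); set T = 26.82:
t = −τ ln[(T − T_ss)/(T₀ − T_ss)] = −197.602 · ln(0.348930) = 208.052 min.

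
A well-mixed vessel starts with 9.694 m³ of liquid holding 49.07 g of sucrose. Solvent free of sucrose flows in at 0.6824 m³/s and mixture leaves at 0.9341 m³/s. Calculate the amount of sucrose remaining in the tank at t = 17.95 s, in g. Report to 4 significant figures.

4.781 g

Let m(t) be the amount of sucrose. Volume: V(t) = V₀ + (Q_in − Q_out) t = 9.694 − 0.251700 t; V(17.95) = 5.17599 m³.
No sucrose enters, so dm/dt = −Q_out · (m/V).
Separate: dm/m = −Q_out dt/V(t) ⇒ ln(m/m₀) = −(Q_out/(Q_in−Q_out)) ln(V/V₀).
m = m₀ (V₀/V)^(Q_out/(Q_in−Q_out)) = 49.07 × (9.694/5.17599)^(-3.71116) = 4.78065 g.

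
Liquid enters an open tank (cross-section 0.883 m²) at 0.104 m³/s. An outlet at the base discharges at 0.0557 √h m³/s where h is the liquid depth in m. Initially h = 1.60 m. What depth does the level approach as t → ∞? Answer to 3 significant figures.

3.49 m

Unsteady balance on liquid volume: A dh/dt = Q_in − 0.0557 √h. At steady state dh/dt = 0:
Q_in = 0.0557 √h_ss ⇒ √h_ss = 0.104/0.0557 = 1.8671.
h_ss = 1.8671² = 3.4862 m. (Since h₀ = 1.60 m < h_ss, the level will rise toward this value.)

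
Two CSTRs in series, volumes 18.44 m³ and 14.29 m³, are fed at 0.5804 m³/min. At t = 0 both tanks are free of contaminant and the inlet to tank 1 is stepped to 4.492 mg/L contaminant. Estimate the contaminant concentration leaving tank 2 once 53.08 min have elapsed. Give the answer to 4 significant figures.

2.528 mg/L

Time constants: τᵢ = Vᵢ/Q for each well-mixed tank.
τ₁ = 18.44/0.5804 = 31.7712 min; τ₂ = 14.29/0.5804 = 24.6210 min.
Tank 1: C₁ = C_in(1 − e^(−t/τ₁)). Tank 2 (τ₁ ≠ τ₂): C₂ = C_in[1 − (τ₁ e^(−t/τ₁) − τ₂ e^(−t/τ₂))/(τ₁ − τ₂)].
At t = 53.08: e^(−t/τ₁) = 0.188116, e^(−t/τ₂) = 0.115800.
C₂ = 4.492·[1 − (31.7712·0.188116 − 24.6210·0.115800)/(7.15024)] = 4.492·0.562874 = 2.52843 mg/L.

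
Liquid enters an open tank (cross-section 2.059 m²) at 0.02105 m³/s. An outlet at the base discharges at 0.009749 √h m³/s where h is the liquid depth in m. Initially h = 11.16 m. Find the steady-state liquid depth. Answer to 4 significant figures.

4.662 m

A dh/dt = Q_in − 0.009749 √h. Steady state requires inflow = outflow:
Q_in = 0.009749 √h_ss ⇒ √h_ss = 0.02105/0.009749 = 2.15920.
h_ss = 2.15920² = 4.66213 m. (Since h₀ = 11.16 m > h_ss, the level will fall toward this value.)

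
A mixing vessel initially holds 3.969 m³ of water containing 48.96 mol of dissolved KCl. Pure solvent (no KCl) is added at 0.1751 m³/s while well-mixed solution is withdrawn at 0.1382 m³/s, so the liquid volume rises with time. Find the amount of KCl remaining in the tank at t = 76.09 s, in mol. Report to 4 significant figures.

Total volume: dV/dt = Q_in − Q_out = 0.0369000 m³/s, so V(t) = 3.969 + 0.0369000 t and V(76.09) = 6.77672 m³.
Species balance (pure solvent in): dm/dt = −Q_out · m/V(t).
Separate: dm/m = −Q_out dt/V(t) ⇒ ln(m/m₀) = −(Q_out/(Q_in−Q_out)) ln(V/V₀).
m = m₀ (V₀/V)^(Q_out/(Q_in−Q_out)) = 48.96 × (3.969/6.77672)^(3.74526) = 6.60198 mol.

6.602 mol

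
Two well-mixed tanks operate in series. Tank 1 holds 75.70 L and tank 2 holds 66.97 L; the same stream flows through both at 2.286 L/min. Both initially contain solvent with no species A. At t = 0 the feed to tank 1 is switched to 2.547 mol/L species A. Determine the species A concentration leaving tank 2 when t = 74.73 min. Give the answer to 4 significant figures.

1.759 mol/L

Species balance on tank i: dCᵢ/dt = (Cᵢ₋₁ − Cᵢ)/τᵢ with τᵢ = Vᵢ/Q.
τ₁ = 75.70/2.286 = 33.1146 min; τ₂ = 66.97/2.286 = 29.2957 min.
Solving the cascade with C₁(0)=C₂(0)=0 gives C₂(t) = C_in[1 − (τ₁ e^(−t/τ₁) − τ₂ e^(−t/τ₂))/(τ₁ − τ₂)].
At t = 74.73: e^(−t/τ₁) = 0.104695, e^(−t/τ₂) = 0.0780126.
C₂ = 2.547·[1 − (33.1146·0.104695 − 29.2957·0.0780126)/(3.81890)] = 2.547·0.690621 = 1.75901 mol/L.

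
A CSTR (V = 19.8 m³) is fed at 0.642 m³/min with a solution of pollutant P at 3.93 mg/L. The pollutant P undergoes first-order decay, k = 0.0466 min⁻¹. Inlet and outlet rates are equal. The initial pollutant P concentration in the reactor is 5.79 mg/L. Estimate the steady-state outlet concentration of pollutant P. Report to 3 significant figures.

1.61 mg/L

Accumulation = in − out − consumed: V dC/dt = Q C_in − Q C − k V C.
At steady state: 0 = Q C_in − (Q + kV) C_ss, so C_ss = Q C_in/(Q + kV).
C_ss = 0.642·3.93/(0.642 + 0.0466·19.8) = 2.5231/1.5647 = 1.6125 mg/L.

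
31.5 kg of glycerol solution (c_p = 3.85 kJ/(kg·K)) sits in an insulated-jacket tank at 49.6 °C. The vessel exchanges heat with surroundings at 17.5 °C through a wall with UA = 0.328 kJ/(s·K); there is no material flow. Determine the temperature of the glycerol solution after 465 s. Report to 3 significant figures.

First-law balance (no shaft work): M c_p dT/dt = −UA(T − T_amb).
dT/dt = (T_ss − T)/τ with T_ss = T_amb = 17.500 °C, τ = M c_p/UA = 31.5·3.85/0.328 = 369.74 s.
This is linear first-order; T(t) = T_ss + (T₀ − T_ss) e^(−t/τ).
T(465) = 17.500 + (32.100)·0.28432 = 26.627 °C.

26.6 °C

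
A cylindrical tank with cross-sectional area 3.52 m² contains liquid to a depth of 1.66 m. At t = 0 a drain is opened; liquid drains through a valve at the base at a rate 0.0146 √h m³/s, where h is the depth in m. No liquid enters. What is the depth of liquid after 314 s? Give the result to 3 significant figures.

A dh/dt = −Q_out = −0.0146 √h.
This is separable: 2 d(√h)/dt = −0.0146/A, so √h = √h₀ − (0.0146/(2A)) t.
√h = √1.66 − 0.0146·314/(2·3.52) = 1.2884 − 0.65119 = 0.63722.
h = 0.63722² = 0.40605 m.

0.406 m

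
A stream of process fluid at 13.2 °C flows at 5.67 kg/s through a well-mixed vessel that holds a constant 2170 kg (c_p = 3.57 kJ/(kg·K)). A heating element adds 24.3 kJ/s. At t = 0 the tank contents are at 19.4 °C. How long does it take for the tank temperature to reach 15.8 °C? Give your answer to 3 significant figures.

Heat balance on the well-mixed liquid: M c_p dT/dt = ṁ c_p (T_in − T) + 24.3.
τ = M/ṁ = 382.72 s; T_ss = T_in + Q̇/(ṁ c_p) = 14.400 °C.
T(t) = T_ss + (T₀ − T_ss) e^(−t/τ). Set T = 15.8:
e^(−t/τ) = (15.8 − 14.400)/(19.4 − 14.400) = 0.27993
t = −382.72 · ln(0.27993) = 487.28 s.

487 s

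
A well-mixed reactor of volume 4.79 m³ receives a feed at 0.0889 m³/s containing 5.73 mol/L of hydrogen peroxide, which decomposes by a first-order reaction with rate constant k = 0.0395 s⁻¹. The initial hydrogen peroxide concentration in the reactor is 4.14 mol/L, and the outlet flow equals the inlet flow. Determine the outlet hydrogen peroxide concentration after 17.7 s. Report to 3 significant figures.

Species balance: V dC/dt = Q C_in − Q C − k V C.
This is linear with rate a = Q/V + k = 0.058059 s⁻¹.
C_ss = Q C_in/(Q + kV) = 1.8317 mol/L; C(t) = C_ss + (C₀ − C_ss) e^(−a t).
C(17.7) = 1.8317 + (2.3083)·e^(−0.058059·17.7) = 1.8317 + (2.3083)·0.35785 = 2.6577 mol/L.

2.66 mol/L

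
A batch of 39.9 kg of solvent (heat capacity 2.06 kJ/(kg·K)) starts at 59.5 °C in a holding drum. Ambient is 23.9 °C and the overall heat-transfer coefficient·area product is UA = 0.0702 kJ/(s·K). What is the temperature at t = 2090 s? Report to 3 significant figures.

Lumped-capacitance energy balance: M c_p dT/dt = UA(T_amb − T).
dT/dt = (T_ss − T)/τ with T_ss = T_amb = 23.900 °C, τ = M c_p/UA = 39.9·2.06/0.0702 = 1170.9 s.
This is linear first-order; T(t) = T_ss + (T₀ − T_ss) e^(−t/τ).
T(2090) = 23.900 + (35.600)·0.16779 = 29.873 °C.

29.9 °C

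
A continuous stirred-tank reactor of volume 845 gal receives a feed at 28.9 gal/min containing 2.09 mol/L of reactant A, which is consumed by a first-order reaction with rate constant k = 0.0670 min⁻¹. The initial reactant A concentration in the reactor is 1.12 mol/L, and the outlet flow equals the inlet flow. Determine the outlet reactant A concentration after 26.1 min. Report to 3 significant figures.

0.736 mol/L

Accumulation = in − out − consumed: V dC/dt = Q C_in − Q C − k V C.
dC/dt = (Q/V) C_in − (Q/V + k) C; effective rate a = Q/V + k = 0.034201 + 0.0670 = 0.10120 min⁻¹.
C_ss = Q C_in/(Q + kV) = 0.70632 mol/L; C(t) = C_ss + (C₀ − C_ss) e^(−a t).
C(26.1) = 0.70632 + (0.41368)·e^(−0.10120·26.1) = 0.70632 + (0.41368)·0.071265 = 0.73580 mol/L.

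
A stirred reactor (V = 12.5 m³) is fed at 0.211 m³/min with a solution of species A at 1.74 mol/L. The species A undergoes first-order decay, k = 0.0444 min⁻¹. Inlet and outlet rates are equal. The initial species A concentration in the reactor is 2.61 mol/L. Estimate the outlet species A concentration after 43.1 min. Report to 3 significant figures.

0.631 mol/L

Accumulation = in − out − consumed: V dC/dt = Q C_in − Q C − k V C.
dC/dt = (Q/V) C_in − (Q/V + k) C; effective rate a = Q/V + k = 0.016880 + 0.0444 = 0.061280 min⁻¹.
C_ss = Q C_in/(Q + kV) = 0.47930 mol/L; C(t) = C_ss + (C₀ − C_ss) e^(−a t).
C(43.1) = 0.47930 + (2.1307)·e^(−0.061280·43.1) = 0.47930 + (2.1307)·0.071278 = 0.63117 mol/L.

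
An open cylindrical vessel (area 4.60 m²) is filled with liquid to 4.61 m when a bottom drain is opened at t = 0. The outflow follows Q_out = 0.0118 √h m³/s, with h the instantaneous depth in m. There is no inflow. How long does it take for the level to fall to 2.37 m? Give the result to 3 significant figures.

Unsteady balance on liquid volume: A dh/dt = −0.0118 √h.
Separate and integrate: 2(√h − √h₀) = −(0.0118/A) t.
t = 2A(√h₀ − √h)/0.0118 = 2·4.60·(√4.61 − √2.37)/0.0118
  = 9.2000 × (2.1471 − 1.5395) / 0.0118 = 473.73 s.

474 s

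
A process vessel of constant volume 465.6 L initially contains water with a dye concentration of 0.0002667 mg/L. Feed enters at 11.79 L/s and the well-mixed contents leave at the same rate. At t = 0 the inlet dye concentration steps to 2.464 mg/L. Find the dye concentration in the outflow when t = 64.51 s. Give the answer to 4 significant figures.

1.983 mg/L

Species balance on the tank: V dC/dt = Q(C_in − C).
Rewrite as dC/dt + C/τ = C_in/τ, τ = V/Q = 39.4911 s.
C approaches C_in exponentially: C(t) = C_in + (C₀ − C_in) e^(−t/τ).
C(64.51) = 2.464 + (0.0002667 − 2.464)·e^(−64.51/39.4911) = 2.464 + (-2.46373)·0.195239 = 1.98298 mg/L.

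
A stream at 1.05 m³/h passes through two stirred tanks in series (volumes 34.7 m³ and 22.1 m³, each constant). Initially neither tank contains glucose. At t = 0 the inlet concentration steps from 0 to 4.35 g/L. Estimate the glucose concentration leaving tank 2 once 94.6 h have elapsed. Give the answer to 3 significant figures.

Each tank obeys Vᵢ dCᵢ/dt = Q(Cᵢ₋₁ − Cᵢ), so τᵢ = Vᵢ/Q.
τ₁ = 34.7/1.05 = 33.048 h; τ₂ = 22.1/1.05 = 21.048 h.
Tank 1: C₁ = C_in(1 − e^(−t/τ₁)). Tank 2 (τ₁ ≠ τ₂): C₂ = C_in[1 − (τ₁ e^(−t/τ₁) − τ₂ e^(−t/τ₂))/(τ₁ − τ₂)].
At t = 94.6: e^(−t/τ₁) = 0.057124, e^(−t/τ₂) = 0.011169.
C₂ = 4.35·[1 − (33.048·0.057124 − 21.048·0.011169)/(12.000)] = 4.35·0.86227 = 3.7509 g/L.

3.75 g/L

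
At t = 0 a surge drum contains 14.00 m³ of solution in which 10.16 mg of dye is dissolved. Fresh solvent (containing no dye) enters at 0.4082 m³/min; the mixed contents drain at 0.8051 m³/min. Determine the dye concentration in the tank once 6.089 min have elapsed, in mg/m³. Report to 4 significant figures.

0.5972 mg/m³

Let m(t) be the amount of dye. Volume: V(t) = V₀ + (Q_in − Q_out) t = 14.00 − 0.396900 t; V(6.089) = 11.5833 m³.
Solute balance: dm/dt = 0 − Q_out C = −Q_out m/V(t).
Separate: dm/m = −Q_out dt/V(t) ⇒ ln(m/m₀) = −(Q_out/(Q_in−Q_out)) ln(V/V₀).
m = m₀ (V₀/V)^(Q_out/(Q_in−Q_out)) = 10.16 × (14.00/11.5833)^(-2.02847) = 6.91763 mg.
C = m/V = 6.91763/11.5833 = 0.597209 mg/m³.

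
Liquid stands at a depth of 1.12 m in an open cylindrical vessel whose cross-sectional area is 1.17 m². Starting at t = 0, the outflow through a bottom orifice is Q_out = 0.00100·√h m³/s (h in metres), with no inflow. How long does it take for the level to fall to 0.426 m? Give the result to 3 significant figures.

A dh/dt = −Q_out = −0.00100 √h.
Separate and integrate: 2(√h − √h₀) = −(0.00100/A) t.
t = 2A(√h₀ − √h)/0.00100 = 2·1.17·(√1.12 − √0.426)/0.00100
  = 2.3400 × (1.0583 − 0.65269) / 0.00100 = 949.14 s.

949 s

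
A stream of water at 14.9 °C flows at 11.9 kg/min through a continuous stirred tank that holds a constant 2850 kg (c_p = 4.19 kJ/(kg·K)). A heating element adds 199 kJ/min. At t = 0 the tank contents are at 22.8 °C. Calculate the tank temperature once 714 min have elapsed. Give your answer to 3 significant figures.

19.1 °C

M c_p dT/dt = ṁ c_p (T_in − T) + Q̇.
Rearrange: dT/dt = (T_ss − T)/τ with τ = M/ṁ = 239.50 min and T_ss = T_in + Q̇/(ṁ c_p) = 18.891 °C.
Integrating: T(t) = T_ss + (T₀ − T_ss) e^(−t/τ).
T(714) = 18.891 + (3.9089)·e^(−714/239.50) = 18.891 + (3.9089)·0.050729 = 19.089 °C.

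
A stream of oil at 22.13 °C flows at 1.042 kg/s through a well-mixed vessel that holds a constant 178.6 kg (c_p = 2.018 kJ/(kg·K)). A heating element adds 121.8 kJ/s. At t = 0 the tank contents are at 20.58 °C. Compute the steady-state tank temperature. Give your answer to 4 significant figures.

80.05 °C

M c_p dT/dt = ṁ c_p (T_in − T) + Q̇.
At steady state dT/dt = 0 ⇒ T_ss = T_in + Q̇/(ṁ c_p) = 22.13 + 121.8/(1.042·2.018) = 80.0540 °C.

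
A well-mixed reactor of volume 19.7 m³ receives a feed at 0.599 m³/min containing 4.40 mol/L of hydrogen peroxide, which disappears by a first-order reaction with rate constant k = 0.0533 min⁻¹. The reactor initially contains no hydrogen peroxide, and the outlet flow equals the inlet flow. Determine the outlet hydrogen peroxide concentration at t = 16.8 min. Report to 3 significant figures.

Accumulation = in − out − consumed: V dC/dt = Q C_in − Q C − k V C.
This is linear with rate a = Q/V + k = 0.083706 min⁻¹.
C_ss = Q C_in/(Q + kV) = 1.5983 mol/L; C(t) = C_ss + (C₀ − C_ss) e^(−a t).
C(16.8) = 1.5983 + (-1.5983)·e^(−0.083706·16.8) = 1.5983 + (-1.5983)·0.24506 = 1.2066 mol/L.

1.21 mol/L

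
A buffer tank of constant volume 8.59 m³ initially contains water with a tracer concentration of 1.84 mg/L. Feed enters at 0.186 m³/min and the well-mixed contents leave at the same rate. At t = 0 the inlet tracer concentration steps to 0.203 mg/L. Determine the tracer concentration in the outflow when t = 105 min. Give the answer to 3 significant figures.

Accumulation = in − out for the solute gives V dC/dt = Q(C_in − C).
Rewrite as dC/dt + C/τ = C_in/τ, τ = V/Q = 46.183 min.
Integrating: C(t) = C_in + (C₀ − C_in) e^(−t/τ).
C(105) = 0.203 + (1.84 − 0.203)·e^(−105/46.183) = 0.203 + (1.6370)·0.10294 = 0.37152 mg/L.

0.372 mg/L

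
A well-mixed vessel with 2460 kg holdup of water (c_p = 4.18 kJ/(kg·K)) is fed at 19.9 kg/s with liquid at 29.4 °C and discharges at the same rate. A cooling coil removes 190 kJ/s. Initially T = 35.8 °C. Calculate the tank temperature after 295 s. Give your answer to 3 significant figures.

27.9 °C

M c_p dT/dt = ṁ c_p (T_in − T) − Q̇.
Rearrange: dT/dt = (T_ss − T)/τ with τ = M/ṁ = 123.62 s and T_ss = T_in − Q̇/(ṁ c_p) = 27.116 °C.
This is linear first-order; T(t) = T_ss + (T₀ − T_ss) e^(−t/τ).
T(295) = 27.116 + (8.6841)·e^(−295/123.62) = 27.116 + (8.6841)·0.091962 = 27.914 °C.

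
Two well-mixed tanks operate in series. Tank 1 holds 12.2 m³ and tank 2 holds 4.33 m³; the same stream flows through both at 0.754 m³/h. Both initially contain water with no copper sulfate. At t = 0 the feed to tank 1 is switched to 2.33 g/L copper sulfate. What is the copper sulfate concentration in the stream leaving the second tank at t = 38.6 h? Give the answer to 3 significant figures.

2.00 g/L

Each tank obeys Vᵢ dCᵢ/dt = Q(Cᵢ₋₁ − Cᵢ), so τᵢ = Vᵢ/Q.
τ₁ = 12.2/0.754 = 16.180 h; τ₂ = 4.33/0.754 = 5.7427 h.
Tank 1: C₁ = C_in(1 − e^(−t/τ₁)). Tank 2 (τ₁ ≠ τ₂): C₂ = C_in[1 − (τ₁ e^(−t/τ₁) − τ₂ e^(−t/τ₂))/(τ₁ − τ₂)].
At t = 38.6: e^(−t/τ₁) = 0.092033, e^(−t/τ₂) = 0.0012046.
C₂ = 2.33·[1 − (16.180·0.092033 − 5.7427·0.0012046)/(10.438)] = 2.33·0.85799 = 1.9991 g/L.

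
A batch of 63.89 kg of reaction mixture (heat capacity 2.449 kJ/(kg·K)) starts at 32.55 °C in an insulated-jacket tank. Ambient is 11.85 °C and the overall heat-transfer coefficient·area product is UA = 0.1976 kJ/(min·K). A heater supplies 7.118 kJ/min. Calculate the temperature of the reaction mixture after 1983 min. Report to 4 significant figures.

Lumped-capacitance energy balance: M c_p dT/dt = UA(T_amb − T) + Q̇.
dT/dt = (T_ss − T)/τ with T_ss = T_amb + Q̇/UA = 11.85 + 7.118/0.1976 = 47.8723 °C, τ = M c_p/UA = 63.89·2.449/0.1976 = 791.835 min.
T approaches T_ss exponentially: T(t) = T_ss + (T₀ − T_ss) e^(−t/τ).
T(1983) = 47.8723 + (-15.3223)·0.0817320 = 46.6199 °C.

46.62 °C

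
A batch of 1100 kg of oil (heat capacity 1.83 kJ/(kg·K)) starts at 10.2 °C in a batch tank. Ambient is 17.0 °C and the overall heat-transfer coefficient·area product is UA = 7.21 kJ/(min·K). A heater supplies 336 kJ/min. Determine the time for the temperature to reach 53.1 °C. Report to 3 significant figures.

454 min

Lumped-capacitance energy balance: M c_p dT/dt = UA(T_amb − T) + Q̇.
τ = M c_p/UA = 279.20 min; T_ss = T_amb + Q̇/UA = 17.0 + 336/7.21 = 63.602 °C.
T(t) = T_ss + (T₀ − T_ss)e^(−t/τ); set T = 53.1:
t = −τ ln[(T − T_ss)/(T₀ − T_ss)] = −279.20 · ln(0.19666) = 454.05 min.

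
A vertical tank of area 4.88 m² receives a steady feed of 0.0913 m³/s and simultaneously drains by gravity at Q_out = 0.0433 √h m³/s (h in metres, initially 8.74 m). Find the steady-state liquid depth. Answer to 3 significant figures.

Level balance: A dh/dt = 0.0913 − 0.0433 √h. Setting dh/dt = 0:
Q_in = 0.0433 √h_ss ⇒ √h_ss = 0.0913/0.0433 = 2.1085.
h_ss = 2.1085² = 4.4460 m. (Since h₀ = 8.74 m > h_ss, the level will fall toward this value.)

4.45 m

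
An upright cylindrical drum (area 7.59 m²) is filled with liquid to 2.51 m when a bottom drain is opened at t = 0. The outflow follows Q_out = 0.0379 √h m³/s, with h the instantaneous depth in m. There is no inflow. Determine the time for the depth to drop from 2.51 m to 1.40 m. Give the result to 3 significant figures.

A dh/dt = −Q_out = −0.0379 √h.
∫ h^(−1/2) dh = −(0.0379/A) ∫ dt, giving 2√h = 2√h₀ − (0.0379/A) t.
t = 2A(√h₀ − √h)/0.0379 = 2·7.59·(√2.51 − √1.40)/0.0379
  = 15.180 × (1.5843 − 1.1832) / 0.0379 = 160.64 s.

161 s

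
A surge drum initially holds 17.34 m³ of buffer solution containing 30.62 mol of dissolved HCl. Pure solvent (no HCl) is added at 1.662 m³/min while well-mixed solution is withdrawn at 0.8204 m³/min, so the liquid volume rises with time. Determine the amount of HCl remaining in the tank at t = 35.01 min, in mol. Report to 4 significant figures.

11.63 mol

Total volume: dV/dt = Q_in − Q_out = 0.841600 m³/min, so V(t) = 17.34 + 0.841600 t and V(35.01) = 46.8044 m³.
No HCl enters, so dm/dt = −Q_out · (m/V).
dm/m = −Q_out dt/(V₀ + 0.841600 t); integrating gives ln(m/m₀) = −(Q_out/(Q_in−Q_out)) ln(V/V₀).
m = m₀ (V₀/V)^(Q_out/(Q_in−Q_out)) = 30.62 × (17.34/46.8044)^(0.974810) = 11.6314 mol.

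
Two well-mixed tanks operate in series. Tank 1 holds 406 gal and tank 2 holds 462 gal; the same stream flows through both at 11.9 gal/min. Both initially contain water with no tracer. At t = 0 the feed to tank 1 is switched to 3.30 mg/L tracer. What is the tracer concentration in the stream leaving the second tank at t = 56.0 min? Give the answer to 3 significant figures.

Each tank obeys Vᵢ dCᵢ/dt = Q(Cᵢ₋₁ − Cᵢ), so τᵢ = Vᵢ/Q.
τ₁ = 406/11.9 = 34.118 min; τ₂ = 462/11.9 = 38.824 min.
Solving the cascade with C₁(0)=C₂(0)=0 gives C₂(t) = C_in[1 − (τ₁ e^(−t/τ₁) − τ₂ e^(−t/τ₂))/(τ₁ − τ₂)].
At t = 56.0: e^(−t/τ₁) = 0.19371, e^(−t/τ₂) = 0.23635.
C₂ = 3.30·[1 − (34.118·0.19371 − 38.824·0.23635)/(-4.7059)] = 3.30·0.45450 = 1.4998 mg/L.

1.50 mg/L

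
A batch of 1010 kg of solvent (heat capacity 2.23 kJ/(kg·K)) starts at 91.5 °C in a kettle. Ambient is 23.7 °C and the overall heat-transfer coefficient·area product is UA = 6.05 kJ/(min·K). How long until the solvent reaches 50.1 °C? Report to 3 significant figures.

M c_p dT/dt = −UA(T − T_amb).
τ = M c_p/UA = 372.28 min; T_ss = T_amb = 23.700 °C.
T(t) = T_ss + (T₀ − T_ss)e^(−t/τ); set T = 50.1:
t = −τ ln[(T − T_ss)/(T₀ − T_ss)] = −372.28 · ln(0.38938) = 351.13 min.

351 min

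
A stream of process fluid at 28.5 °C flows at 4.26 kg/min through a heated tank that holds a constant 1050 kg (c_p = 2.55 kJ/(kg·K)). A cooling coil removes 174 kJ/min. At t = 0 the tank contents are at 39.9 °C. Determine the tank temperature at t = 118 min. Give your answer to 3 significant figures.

Heat balance on the well-mixed liquid: M c_p dT/dt = ṁ c_p (T_in − T) − 174.
τ = M/ṁ = 246.48 min; T_ss = T_in − Q̇/(ṁ c_p) = 28.5 − 174/(4.26·2.55) = 12.482 °C.
Integrating: T(t) = T_ss + (T₀ − T_ss) e^(−t/τ).
T(118) = 12.482 + (27.418)·e^(−118/246.48) = 12.482 + (27.418)·0.61956 = 29.469 °C.

29.5 °C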